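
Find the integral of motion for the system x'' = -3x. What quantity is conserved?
E = (x')^2 + 3x^2

Multiply the equation by x':
x' * x'' = -3x * x'
The left side is d/dt[(x')^2/2] and the right side is d/dt[-3x^2/2], so
d/dt[(x')^2/2 + 3x^2/2] = 0, i.e. (x')^2/2 + 3x^2/2 = constant.
Multiplying by 2, the integral of motion is E = (x')^2 + 3x^2.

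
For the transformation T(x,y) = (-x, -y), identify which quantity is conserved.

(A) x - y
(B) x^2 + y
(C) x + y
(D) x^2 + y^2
D

An expression E(x,y) is invariant under T if E(T(x,y)) = E(x,y). Here T(x,y) = (-x, -y).
Substitute the transformed coordinates into each option and compare with the original:
(A) x - y  ->  (-x) - (-y) = -x + y   [differs from x - y: not invariant]
(B) x^2 + y  ->  (-x)^2 + (-y) = x^2 - y   [differs from x^2 + y: not invariant]
(C) x + y  ->  (-x) + (-y) = -x - y   [differs from x + y: not invariant]
(D) x^2 + y^2  ->  (-x)^2 + (-y)^2 = x^2 + y^2   [equals x^2 + y^2: invariant]

Only option (D), x^2 + y^2, is unchanged by the transformation.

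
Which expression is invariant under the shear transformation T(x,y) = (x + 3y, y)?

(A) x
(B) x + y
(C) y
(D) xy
C

Under the shear T(x,y) = (x + 3y, y):
Substitute the transformed coordinates into each option and compare with the original:
(A) x  ->  (x + 3y) = x + 3y   [differs from x: not invariant]
(B) x + y  ->  (x + 3y) + (y) = x + 4y   [differs from x + y: not invariant]
(C) y  ->  (y) = y   [equals y: invariant]
(D) xy  ->  (x + 3y)(y) = xy + 3y^2   [differs from xy: not invariant]

Only option (C), y, is unchanged by the transformation.
A horizontal shear moves points parallel to the x-axis, so the y-coordinate (and any function of y alone) is unchanged.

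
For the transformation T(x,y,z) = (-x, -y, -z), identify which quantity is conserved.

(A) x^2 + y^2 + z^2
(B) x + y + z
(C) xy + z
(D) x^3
A

Apply T(x,y,z) = (-x, -y, -z) to each option, i.e. replace (x, y, z) by the transformed coordinates.
Substitute the transformed coordinates into each option and compare with the original:
(A) x^2 + y^2 + z^2  ->  (-x)^2 + (-y)^2 + (-z)^2 = x^2 + y^2 + z^2   [equals x^2 + y^2 + z^2: invariant]
(B) x + y + z  ->  (-x) + (-y) + (-z) = -x - y - z   [differs from x + y + z: not invariant]
(C) xy + z  ->  (-x)(-y) + (-z) = xy - z   [differs from xy + z: not invariant]
(D) x^3  ->  (-x)^3 = -x^3   [differs from x^3: not invariant]

Only option (A), x^2 + y^2 + z^2, is unchanged by the transformation.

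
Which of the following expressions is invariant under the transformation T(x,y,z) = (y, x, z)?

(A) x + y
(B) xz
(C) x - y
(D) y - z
A

Apply T(x,y,z) = (y, x, z) to each option, i.e. replace (x, y, z) by the transformed coordinates.
Substitute the transformed coordinates into each option and compare with the original:
(A) x + y  ->  (y) + (x) = x + y   [equals x + y: invariant]
(B) xz  ->  (y)(z) = yz   [differs from xz: not invariant]
(C) x - y  ->  (y) - (x) = -x + y   [differs from x - y: not invariant]
(D) y - z  ->  (x) - (z) = x - z   [differs from y - z: not invariant]

Only option (A), x + y, is unchanged by the transformation.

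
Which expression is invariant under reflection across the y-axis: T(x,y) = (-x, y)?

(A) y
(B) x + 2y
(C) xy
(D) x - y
A

The map is reflection across the y-axis: T(x,y) = (-x, y).
Substitute the transformed coordinates into each option and compare with the original:
(A) y  ->  (y) = y   [equals y: invariant]
(B) x + 2y  ->  (-x) + 2(y) = -x + 2y   [differs from x + 2y: not invariant]
(C) xy  ->  (-x)(y) = -xy   [differs from xy: not invariant]
(D) x - y  ->  (-x) - (y) = -x - y   [differs from x - y: not invariant]

Only option (A), y, is unchanged by the transformation.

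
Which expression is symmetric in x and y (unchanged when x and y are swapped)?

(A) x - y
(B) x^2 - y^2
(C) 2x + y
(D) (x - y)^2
D

A symmetric expression is unchanged when the variables are permuted; here the transformation to test is the swap (x, y) -> (y, x).
Substitute the transformed coordinates into each option and compare with the original:
(A) x - y  ->  (y) - (x) = -x + y   [differs from x - y: not invariant]
(B) x^2 - y^2  ->  (y)^2 - (x)^2 = -x^2 + y^2   [differs from x^2 - y^2: not invariant]
(C) 2x + y  ->  2(y) + (x) = x + 2y   [differs from 2x + y: not invariant]
(D) (x - y)^2  ->  ((y) - (x))^2 = x^2 - 2xy + y^2   [equals (x - y)^2: invariant]

Only option (D), (x - y)^2, is unchanged by the transformation.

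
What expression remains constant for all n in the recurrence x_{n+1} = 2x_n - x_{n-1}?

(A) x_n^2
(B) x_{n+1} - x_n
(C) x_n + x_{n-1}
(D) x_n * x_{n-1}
B

For the recurrence x_{n+1} = 2x_n - x_{n-1}:

If x_{n+1} = 2x_n - x_{n-1}, then:
x_{n+1} - x_n = x_n - x_{n-1}
The first difference is constant throughout the sequence.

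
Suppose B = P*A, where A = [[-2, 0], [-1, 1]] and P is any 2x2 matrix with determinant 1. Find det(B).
-2

By the multiplicative property of determinants, det(B) = det(P*A) = det(P) * det(A) = det(A),
so the determinant is invariant under multiplication by any determinant-1 matrix; we just need det(A).

det(A) = (-2)(1) - (0)(-1) = -2 - 0 = -2

Therefore det(B) = 1 * (-2) = -2.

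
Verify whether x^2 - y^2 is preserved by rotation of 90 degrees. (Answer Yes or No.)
No

Applying rotation by 90 degrees: x' = x*cos(90 degrees) - y*sin(90 degrees) = -y, y' = x*sin(90 degrees) + y*cos(90 degrees) = x

Substituting into x^2 - y^2:
(-y)^2 - (x)^2
= -x^2 + y^2

This differs from the original expression x^2 - y^2, so it is NOT invariant.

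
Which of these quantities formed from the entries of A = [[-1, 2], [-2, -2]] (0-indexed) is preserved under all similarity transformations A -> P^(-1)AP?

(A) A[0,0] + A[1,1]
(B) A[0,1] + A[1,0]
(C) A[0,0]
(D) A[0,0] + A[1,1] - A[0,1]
A

A[0,0] + A[1,1] is the trace of A. By the cyclic property of the trace, tr(P^(-1)AP) = tr(APP^(-1)) = tr(A), so it is the same for every matrix similar to A.

The other combinations are not similarity invariants. For example, take P = [[1, 1], [1, 2]] (det P = 1), so P^(-1) = [[2, -1], [-1, 1]] and
B = P^(-1)AP = [[6, 12], [-5, -9]].
Evaluating each option on A and on B:
(A) A[0,0] + A[1,1]: -3 for A, -3 for B -> unchanged
(B) A[0,1] + A[1,0]: 0 for A, 7 for B -> changes
(C) A[0,0]: -1 for A, 6 for B -> changes
(D) A[0,0] + A[1,1] - A[0,1]: -5 for A, -15 for B -> changes

Only (A) A[0,0] + A[1,1] = -3 survives (and it does so for every P, not just this one), so it is the invariant.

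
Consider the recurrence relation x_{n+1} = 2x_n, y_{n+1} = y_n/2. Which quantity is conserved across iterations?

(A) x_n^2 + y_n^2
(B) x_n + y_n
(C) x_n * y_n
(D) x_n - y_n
C

For the recurrence x_{n+1} = 2x_n, y_{n+1} = y_n/2:

x_{n+1} * y_{n+1} = (2x_n) * (y_n/2) = x_n * y_n
The product is conserved.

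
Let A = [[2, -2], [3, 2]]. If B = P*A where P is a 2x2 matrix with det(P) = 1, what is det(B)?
10

By the multiplicative property of determinants, det(B) = det(P*A) = det(P) * det(A) = det(A),
so the determinant is invariant under multiplication by any determinant-1 matrix; we just need det(A).

det(A) = (2)(2) - (-2)(3) = 4 - (-6) = 10

Therefore det(B) = 1 * 10 = 10.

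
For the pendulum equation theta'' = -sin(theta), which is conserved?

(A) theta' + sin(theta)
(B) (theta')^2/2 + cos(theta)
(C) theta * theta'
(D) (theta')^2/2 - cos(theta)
D

A first integral I satisfies dI/dt = 0 along every solution. Differentiate each option and use the equation of motion:
(A) d/dt[theta' + sin(theta)] = theta'' + cos(theta) theta' = -sin(theta) + theta' cos(theta), not identically 0
(B) d/dt[(theta')^2/2 + cos(theta)] = theta' theta'' - sin(theta) theta' = -2 theta' sin(theta), not identically 0
(C) d/dt[theta * theta'] = (theta')^2 + theta theta'' = (theta')^2 - theta sin(theta), not identically 0
(D) d/dt[(theta')^2/2 - cos(theta)] = theta' theta'' + sin(theta) theta' = theta'(-sin(theta)) + theta' sin(theta) = 0

Only (D) has zero time-derivative. This is the total energy: kinetic (theta')^2/2 plus potential -cos(theta).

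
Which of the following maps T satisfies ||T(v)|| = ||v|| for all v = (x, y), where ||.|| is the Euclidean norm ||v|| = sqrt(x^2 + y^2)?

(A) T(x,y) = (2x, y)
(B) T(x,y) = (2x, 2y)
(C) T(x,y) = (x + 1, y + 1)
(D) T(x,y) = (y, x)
D

A transformation preserves a norm if ||T(v)|| = ||v|| for every v; a single vector where the norm changes rules an option out.

(A) T(x,y) = (2x, y): v = (1, 0) has norm sqrt((1)^2 + (0)^2) = 1, but T(v) = (2, 0) has norm 2 -- not preserved.
(B) T(x,y) = (2x, 2y): v = (1, 0) has norm sqrt((1)^2 + (0)^2) = 1, but T(v) = (2, 0) has norm 2 -- not preserved.
(C) T(x,y) = (x + 1, y + 1): v = (1, 0) has norm sqrt((1)^2 + (0)^2) = 1, but T(v) = (2, 1) has norm sqrt(5) -- not preserved.
(D) T(x,y) = (y, x): preserves the norm -- it is an orthogonal map (a rotation/reflection), and (y)^2 + (x)^2 simplifies to x^2 + y^2.

Therefore the answer is (D).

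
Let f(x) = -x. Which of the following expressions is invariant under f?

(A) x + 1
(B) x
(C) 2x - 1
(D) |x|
D

For f(x) = -x:
Applying f replaces x by -x. Since |-x| = |x|, the absolute value is unchanged by f, whereas x -> -x, 2x - 1 -> -2x - 1 and x + 1 -> -x + 1 all change.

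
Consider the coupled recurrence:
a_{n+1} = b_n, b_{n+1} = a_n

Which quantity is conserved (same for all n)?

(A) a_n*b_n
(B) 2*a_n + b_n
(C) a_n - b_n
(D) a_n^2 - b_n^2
A

Replace a_n by a_{n+1} = b_n and b_n by b_{n+1} = a_n in each option and simplify:
(A) a_n*b_n  ->  (b_n)*(a_n) = a_n*b_n   [conserved]
(B) 2*a_n + b_n  ->  2*(b_n) + (a_n) = a_n + 2*b_n   [not conserved]
(C) a_n - b_n  ->  (b_n) - (a_n) = -a_n + b_n   [not conserved]
(D) a_n^2 - b_n^2  ->  (b_n)^2 - (a_n)^2 = -a_n^2 + b_n^2   [not conserved]

Only (A) a_n*b_n returns to itself after one step, so it is the conserved quantity.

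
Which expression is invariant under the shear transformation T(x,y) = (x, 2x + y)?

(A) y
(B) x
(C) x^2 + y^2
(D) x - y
B

Under the shear T(x,y) = (x, 2x + y):
Substitute the transformed coordinates into each option and compare with the original:
(A) y  ->  (2x + y) = 2x + y   [differs from y: not invariant]
(B) x  ->  (x) = x   [equals x: invariant]
(C) x^2 + y^2  ->  (x)^2 + (2x + y)^2 = 5x^2 + 4xy + y^2   [differs from x^2 + y^2: not invariant]
(D) x - y  ->  (x) - (2x + y) = -x - y   [differs from x - y: not invariant]

Only option (B), x, is unchanged by the transformation.
A vertical shear moves points parallel to the y-axis, so the x-coordinate (and any function of x alone) is unchanged.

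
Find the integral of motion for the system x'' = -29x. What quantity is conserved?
E = (x')^2 + 29x^2

Multiply the equation by x':
x' * x'' = -29x * x'
The left side is d/dt[(x')^2/2] and the right side is d/dt[-29x^2/2], so
d/dt[(x')^2/2 + 29x^2/2] = 0, i.e. (x')^2/2 + 29x^2/2 = constant.
Multiplying by 2, the integral of motion is E = (x')^2 + 29x^2.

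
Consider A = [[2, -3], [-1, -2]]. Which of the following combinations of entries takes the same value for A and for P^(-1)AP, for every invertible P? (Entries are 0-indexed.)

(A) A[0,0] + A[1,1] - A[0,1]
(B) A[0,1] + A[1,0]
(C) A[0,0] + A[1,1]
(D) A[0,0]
C

A[0,0] + A[1,1] is the trace of A. By the cyclic property of the trace, tr(P^(-1)AP) = tr(APP^(-1)) = tr(A), so it is the same for every matrix similar to A.

The other combinations are not similarity invariants. For example, take P = [[2, 1], [1, 1]] (det P = 1), so P^(-1) = [[1, -1], [-1, 2]] and
B = P^(-1)AP = [[5, 2], [-9, -5]].
Evaluating each option on A and on B:
(A) A[0,0] + A[1,1] - A[0,1]: 3 for A, -2 for B -> changes
(B) A[0,1] + A[1,0]: -4 for A, -7 for B -> changes
(C) A[0,0] + A[1,1]: 0 for A, 0 for B -> unchanged
(D) A[0,0]: 2 for A, 5 for B -> changes

Only (C) A[0,0] + A[1,1] = 0 survives (and it does so for every P, not just this one), so it is the invariant.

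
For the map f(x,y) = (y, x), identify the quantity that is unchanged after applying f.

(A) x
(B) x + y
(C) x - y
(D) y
B

For f(x,y) = (y, x):
After applying f: x' = y, y' = x. So x' + y' = y + x = x + y.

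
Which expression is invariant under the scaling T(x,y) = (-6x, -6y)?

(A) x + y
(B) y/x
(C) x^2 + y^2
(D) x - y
B

Under the uniform scaling T(x,y) = (-6x, -6y):
Substitute the transformed coordinates into each option and compare with the original:
(A) x + y  ->  (-6x) + (-6y) = -6x - 6y   [differs from x + y: not invariant]
(B) y/x  ->  (-6y)/(-6x) = y/x   [equals y/x: invariant]
(C) x^2 + y^2  ->  (-6x)^2 + (-6y)^2 = 36x^2 + 36y^2   [differs from x^2 + y^2: not invariant]
(D) x - y  ->  (-6x) - (-6y) = -6x + 6y   [differs from x - y: not invariant]

Only option (B), y/x, is unchanged by the transformation.
The common factor -6 cancels in a ratio of coordinates, while sums, products and sums of squares pick up factors of -6 or 36.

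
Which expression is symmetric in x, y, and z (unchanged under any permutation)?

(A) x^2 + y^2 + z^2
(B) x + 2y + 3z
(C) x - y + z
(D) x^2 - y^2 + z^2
A

A symmetric expression is unchanged when the variables are permuted; here the transformation to test is the swap (x, y) -> (y, x).
A symmetric expression must survive every permutation; the single swap x <-> y already eliminates the distractors, and the keyed expression is also unchanged by x <-> z and y <-> z (each variable enters it in exactly the same way).
Substitute the transformed coordinates into each option and compare with the original:
(A) x^2 + y^2 + z^2  ->  (y)^2 + (x)^2 + z^2 = x^2 + y^2 + z^2   [equals x^2 + y^2 + z^2: invariant]
(B) x + 2y + 3z  ->  (y) + 2(x) + 3z = 2x + y + 3z   [differs from x + 2y + 3z: not invariant]
(C) x - y + z  ->  (y) - (x) + z = -x + y + z   [differs from x - y + z: not invariant]
(D) x^2 - y^2 + z^2  ->  (y)^2 - (x)^2 + z^2 = -x^2 + y^2 + z^2   [differs from x^2 - y^2 + z^2: not invariant]

Only option (A), x^2 + y^2 + z^2, is unchanged by the transformation.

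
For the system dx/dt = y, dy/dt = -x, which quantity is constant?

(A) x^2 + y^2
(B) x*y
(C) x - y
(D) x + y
A

A first integral I satisfies dI/dt = 0 along every solution. Differentiate each option and use the equation of motion:
(A) d/dt[x^2 + y^2] = 2x*dx/dt + 2y*dy/dt = 2x*y + 2y*(-x) = 0
(B) d/dt[x*y] = (dx/dt)y + x(dy/dt) = y^2 - x^2, not identically 0
(C) d/dt[x - y] = y - (-x) = x + y, not identically 0
(D) d/dt[x + y] = y + (-x) = y - x, not identically 0

Only (A) has zero time-derivative. So x^2 + y^2 (the squared radius; trajectories are circles) is the conserved quantity.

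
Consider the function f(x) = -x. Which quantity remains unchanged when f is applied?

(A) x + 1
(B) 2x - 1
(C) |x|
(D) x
C

For f(x) = -x:
Applying f replaces x by -x. Since |-x| = |x|, the absolute value is unchanged by f, whereas x -> -x, 2x - 1 -> -2x - 1 and x + 1 -> -x + 1 all change.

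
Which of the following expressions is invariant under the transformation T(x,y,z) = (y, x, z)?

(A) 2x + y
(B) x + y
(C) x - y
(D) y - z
B

Apply T(x,y,z) = (y, x, z) to each option, i.e. replace (x, y, z) by the transformed coordinates.
Substitute the transformed coordinates into each option and compare with the original:
(A) 2x + y  ->  2(y) + (x) = x + 2y   [differs from 2x + y: not invariant]
(B) x + y  ->  (y) + (x) = x + y   [equals x + y: invariant]
(C) x - y  ->  (y) - (x) = -x + y   [differs from x - y: not invariant]
(D) y - z  ->  (x) - (z) = x - z   [differs from y - z: not invariant]

Only option (B), x + y, is unchanged by the transformation.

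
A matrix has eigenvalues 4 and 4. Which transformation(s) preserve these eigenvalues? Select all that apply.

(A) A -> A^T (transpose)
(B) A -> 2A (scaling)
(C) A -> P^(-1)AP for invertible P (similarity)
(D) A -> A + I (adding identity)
A and C

Eigenvalues are preserved by:
1. Similarity transformations: A -> P^(-1)AP (same characteristic polynomial)
2. Transpose: A^T has the same eigenvalues as A

Eigenvalues are NOT preserved by:
- Adding identity: eigenvalues become 4+1, 4+1
- Scaling: eigenvalues become 8, 8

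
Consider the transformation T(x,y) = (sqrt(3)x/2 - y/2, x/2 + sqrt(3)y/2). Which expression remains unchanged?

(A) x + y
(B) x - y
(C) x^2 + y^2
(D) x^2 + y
C

An expression E(x,y) is invariant under T if E(T(x,y)) = E(x,y). Here T(x,y) = (sqrt(3)x/2 - y/2, x/2 + sqrt(3)y/2).
Substitute the transformed coordinates into each option and compare with the original:
(A) x + y  ->  (sqrt(3)x/2 - y/2) + (x/2 + sqrt(3)y/2) = x/2 + sqrt(3)x/2 - y/2 + sqrt(3)y/2   [differs from x + y: not invariant]
(B) x - y  ->  (sqrt(3)x/2 - y/2) - (x/2 + sqrt(3)y/2) = -x/2 + sqrt(3)x/2 - sqrt(3)y/2 - y/2   [differs from x - y: not invariant]
(C) x^2 + y^2  ->  (sqrt(3)x/2 - y/2)^2 + (x/2 + sqrt(3)y/2)^2 = x^2 + y^2   [equals x^2 + y^2: invariant]
(D) x^2 + y  ->  (sqrt(3)x/2 - y/2)^2 + (x/2 + sqrt(3)y/2) = 3x^2/4 - sqrt(3)xy/2 + x/2 + y^2/4 + sqrt(3)y/2   [differs from x^2 + y: not invariant]

Only option (C), x^2 + y^2, is unchanged by the transformation.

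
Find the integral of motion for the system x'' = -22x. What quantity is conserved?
E = (x')^2 + 22x^2

Multiply the equation by x':
x' * x'' = -22x * x'
The left side is d/dt[(x')^2/2] and the right side is d/dt[-22x^2/2], so
d/dt[(x')^2/2 + 22x^2/2] = 0, i.e. (x')^2/2 + 22x^2/2 = constant.
Multiplying by 2, the integral of motion is E = (x')^2 + 22x^2.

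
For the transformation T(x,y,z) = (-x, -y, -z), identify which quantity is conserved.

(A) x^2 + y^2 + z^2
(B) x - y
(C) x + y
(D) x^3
A

Apply T(x,y,z) = (-x, -y, -z) to each option, i.e. replace (x, y, z) by the transformed coordinates.
Substitute the transformed coordinates into each option and compare with the original:
(A) x^2 + y^2 + z^2  ->  (-x)^2 + (-y)^2 + (-z)^2 = x^2 + y^2 + z^2   [equals x^2 + y^2 + z^2: invariant]
(B) x - y  ->  (-x) - (-y) = -x + y   [differs from x - y: not invariant]
(C) x + y  ->  (-x) + (-y) = -x - y   [differs from x + y: not invariant]
(D) x^3  ->  (-x)^3 = -x^3   [differs from x^3: not invariant]

Only option (A), x^2 + y^2 + z^2, is unchanged by the transformation.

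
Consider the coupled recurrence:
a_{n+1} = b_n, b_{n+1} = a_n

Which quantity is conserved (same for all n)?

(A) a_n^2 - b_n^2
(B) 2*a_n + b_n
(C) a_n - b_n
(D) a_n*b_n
D

Replace a_n by a_{n+1} = b_n and b_n by b_{n+1} = a_n in each option and simplify:
(A) a_n^2 - b_n^2  ->  (b_n)^2 - (a_n)^2 = -a_n^2 + b_n^2   [not conserved]
(B) 2*a_n + b_n  ->  2*(b_n) + (a_n) = a_n + 2*b_n   [not conserved]
(C) a_n - b_n  ->  (b_n) - (a_n) = -a_n + b_n   [not conserved]
(D) a_n*b_n  ->  (b_n)*(a_n) = a_n*b_n   [conserved]

Only (D) a_n*b_n returns to itself after one step, so it is the conserved quantity.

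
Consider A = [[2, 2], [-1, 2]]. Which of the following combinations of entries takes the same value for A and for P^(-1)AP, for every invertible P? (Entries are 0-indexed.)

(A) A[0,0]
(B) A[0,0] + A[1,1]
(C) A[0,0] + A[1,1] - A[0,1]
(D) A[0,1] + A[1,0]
B

A[0,0] + A[1,1] is the trace of A. By the cyclic property of the trace, tr(P^(-1)AP) = tr(APP^(-1)) = tr(A), so it is the same for every matrix similar to A.

The other combinations are not similarity invariants. For example, take P = [[1, 2], [0, 1]] (det P = 1), so P^(-1) = [[1, -2], [0, 1]] and
B = P^(-1)AP = [[4, 6], [-1, 0]].
Evaluating each option on A and on B:
(A) A[0,0]: 2 for A, 4 for B -> changes
(B) A[0,0] + A[1,1]: 4 for A, 4 for B -> unchanged
(C) A[0,0] + A[1,1] - A[0,1]: 2 for A, -2 for B -> changes
(D) A[0,1] + A[1,0]: 1 for A, 5 for B -> changes

Only (B) A[0,0] + A[1,1] = 4 survives (and it does so for every P, not just this one), so it is the invariant.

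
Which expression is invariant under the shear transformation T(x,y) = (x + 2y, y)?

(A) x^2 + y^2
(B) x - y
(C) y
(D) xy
C

Under the shear T(x,y) = (x + 2y, y):
Substitute the transformed coordinates into each option and compare with the original:
(A) x^2 + y^2  ->  (x + 2y)^2 + (y)^2 = x^2 + 4xy + 5y^2   [differs from x^2 + y^2: not invariant]
(B) x - y  ->  (x + 2y) - (y) = x + y   [differs from x - y: not invariant]
(C) y  ->  (y) = y   [equals y: invariant]
(D) xy  ->  (x + 2y)(y) = xy + 2y^2   [differs from xy: not invariant]

Only option (C), y, is unchanged by the transformation.
A horizontal shear moves points parallel to the x-axis, so the y-coordinate (and any function of y alone) is unchanged.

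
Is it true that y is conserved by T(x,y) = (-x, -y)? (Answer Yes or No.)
No

Substitute T(x,y) = (-x, -y) into the expression and compare with the original.

Original: y
After applying T: (-y) = -y

This differs from the original y (difference: -2y), so the expression is NOT invariant.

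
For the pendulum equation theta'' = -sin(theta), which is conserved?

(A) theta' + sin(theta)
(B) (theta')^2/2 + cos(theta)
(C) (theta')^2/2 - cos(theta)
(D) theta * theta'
C

A first integral I satisfies dI/dt = 0 along every solution. Differentiate each option and use the equation of motion:
(A) d/dt[theta' + sin(theta)] = theta'' + cos(theta) theta' = -sin(theta) + theta' cos(theta), not identically 0
(B) d/dt[(theta')^2/2 + cos(theta)] = theta' theta'' - sin(theta) theta' = -2 theta' sin(theta), not identically 0
(C) d/dt[(theta')^2/2 - cos(theta)] = theta' theta'' + sin(theta) theta' = theta'(-sin(theta)) + theta' sin(theta) = 0
(D) d/dt[theta * theta'] = (theta')^2 + theta theta'' = (theta')^2 - theta sin(theta), not identically 0

Only (C) has zero time-derivative. This is the total energy: kinetic (theta')^2/2 plus potential -cos(theta).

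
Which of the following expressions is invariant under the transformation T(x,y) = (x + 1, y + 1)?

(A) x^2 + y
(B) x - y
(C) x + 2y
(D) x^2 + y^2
B

An expression E(x,y) is invariant under T if E(T(x,y)) = E(x,y). Here T(x,y) = (x + 1, y + 1).
Substitute the transformed coordinates into each option and compare with the original:
(A) x^2 + y  ->  (x + 1)^2 + (y + 1) = x^2 + 2x + y + 2   [differs from x^2 + y: not invariant]
(B) x - y  ->  (x + 1) - (y + 1) = x - y   [equals x - y: invariant]
(C) x + 2y  ->  (x + 1) + 2(y + 1) = x + 2y + 3   [differs from x + 2y: not invariant]
(D) x^2 + y^2  ->  (x + 1)^2 + (y + 1)^2 = x^2 + 2x + y^2 + 2y + 2   [differs from x^2 + y^2: not invariant]

Only option (B), x - y, is unchanged by the transformation.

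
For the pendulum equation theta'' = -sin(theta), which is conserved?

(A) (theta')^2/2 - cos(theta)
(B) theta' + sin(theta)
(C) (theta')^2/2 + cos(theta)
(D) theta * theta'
A

A first integral I satisfies dI/dt = 0 along every solution. Differentiate each option and use the equation of motion:
(A) d/dt[(theta')^2/2 - cos(theta)] = theta' theta'' + sin(theta) theta' = theta'(-sin(theta)) + theta' sin(theta) = 0
(B) d/dt[theta' + sin(theta)] = theta'' + cos(theta) theta' = -sin(theta) + theta' cos(theta), not identically 0
(C) d/dt[(theta')^2/2 + cos(theta)] = theta' theta'' - sin(theta) theta' = -2 theta' sin(theta), not identically 0
(D) d/dt[theta * theta'] = (theta')^2 + theta theta'' = (theta')^2 - theta sin(theta), not identically 0

Only (A) has zero time-derivative. This is the total energy: kinetic (theta')^2/2 plus potential -cos(theta).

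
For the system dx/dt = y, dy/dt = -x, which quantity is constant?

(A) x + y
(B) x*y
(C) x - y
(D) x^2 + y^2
D

A first integral I satisfies dI/dt = 0 along every solution. Differentiate each option and use the equation of motion:
(A) d/dt[x + y] = y + (-x) = y - x, not identically 0
(B) d/dt[x*y] = (dx/dt)y + x(dy/dt) = y^2 - x^2, not identically 0
(C) d/dt[x - y] = y - (-x) = x + y, not identically 0
(D) d/dt[x^2 + y^2] = 2x*dx/dt + 2y*dy/dt = 2x*y + 2y*(-x) = 0

Only (D) has zero time-derivative. So x^2 + y^2 (the squared radius; trajectories are circles) is the conserved quantity.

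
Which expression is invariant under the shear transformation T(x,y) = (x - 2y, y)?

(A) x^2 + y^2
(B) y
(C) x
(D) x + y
B

Under the shear T(x,y) = (x - 2y, y):
Substitute the transformed coordinates into each option and compare with the original:
(A) x^2 + y^2  ->  (x - 2y)^2 + (y)^2 = x^2 - 4xy + 5y^2   [differs from x^2 + y^2: not invariant]
(B) y  ->  (y) = y   [equals y: invariant]
(C) x  ->  (x - 2y) = x - 2y   [differs from x: not invariant]
(D) x + y  ->  (x - 2y) + (y) = x - y   [differs from x + y: not invariant]

Only option (B), y, is unchanged by the transformation.
A horizontal shear moves points parallel to the x-axis, so the y-coordinate (and any function of y alone) is unchanged.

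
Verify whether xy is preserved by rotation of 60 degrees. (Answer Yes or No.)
No

Applying rotation by 60 degrees: x' = x*cos(60 degrees) - y*sin(60 degrees) = x/2 - sqrt(3)y/2, y' = x*sin(60 degrees) + y*cos(60 degrees) = sqrt(3)x/2 + y/2

Substituting into xy:
(x/2 - sqrt(3)y/2)(sqrt(3)x/2 + y/2)
= sqrt(3)x^2/4 - xy/2 - sqrt(3)y^2/4

This differs from the original expression xy, so it is NOT invariant.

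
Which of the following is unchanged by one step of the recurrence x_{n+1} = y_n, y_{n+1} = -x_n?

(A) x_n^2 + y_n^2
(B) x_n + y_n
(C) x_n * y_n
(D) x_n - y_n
A

For the recurrence x_{n+1} = y_n, y_{n+1} = -x_n:

x_{n+1}^2 + y_{n+1}^2 = y_n^2 + (-x_n)^2 = x_n^2 + y_n^2
The sum of squares is conserved (like energy in a harmonic oscillator).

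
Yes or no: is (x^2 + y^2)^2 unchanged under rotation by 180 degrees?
Yes

Applying rotation by 180 degrees: x' = x*cos(180 degrees) - y*sin(180 degrees) = -x, y' = x*sin(180 degrees) + y*cos(180 degrees) = -y

Substituting into (x^2 + y^2)^2:
((-x)^2 + (-y)^2)^2
= x^4 + 2x^2y^2 + y^4 = (x^2 + y^2)^2

This equals the original expression (x^2 + y^2)^2, so it IS invariant.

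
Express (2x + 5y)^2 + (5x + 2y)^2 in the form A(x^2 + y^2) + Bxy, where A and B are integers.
29(x^2 + y^2) + 40xy

Expanding: (2x + 5y)^2 = 4x^2 + 20xy + 25y^2
(5x + 2y)^2 = 25x^2 + 20xy + 4y^2
Sum = (4+25)(x^2+y^2) + 40xy = 29(x^2 + y^2) + 40xy
This is symmetric in x and y.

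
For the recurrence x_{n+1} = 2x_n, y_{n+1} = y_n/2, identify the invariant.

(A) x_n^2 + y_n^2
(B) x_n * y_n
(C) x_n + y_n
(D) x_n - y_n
B

For the recurrence x_{n+1} = 2x_n, y_{n+1} = y_n/2:

x_{n+1} * y_{n+1} = (2x_n) * (y_n/2) = x_n * y_n
The product is conserved.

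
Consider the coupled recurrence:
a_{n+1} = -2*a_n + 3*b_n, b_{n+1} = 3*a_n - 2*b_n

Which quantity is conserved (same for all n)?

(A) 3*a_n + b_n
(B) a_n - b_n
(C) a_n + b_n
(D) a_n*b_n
C

Replace a_n by a_{n+1} = -2*a_n + 3*b_n and b_n by b_{n+1} = 3*a_n - 2*b_n in each option and simplify:
(A) 3*a_n + b_n  ->  3*(-2*a_n + 3*b_n) + (3*a_n - 2*b_n) = -3*a_n + 7*b_n   [not conserved]
(B) a_n - b_n  ->  (-2*a_n + 3*b_n) - (3*a_n - 2*b_n) = -5*a_n + 5*b_n   [not conserved]
(C) a_n + b_n  ->  (-2*a_n + 3*b_n) + (3*a_n - 2*b_n) = a_n + b_n   [conserved]
(D) a_n*b_n  ->  (-2*a_n + 3*b_n)*(3*a_n - 2*b_n) = -6*a_n^2 + 13*a_n*b_n - 6*b_n^2   [not conserved]

Only (C) a_n + b_n returns to itself after one step, so it is the conserved quantity.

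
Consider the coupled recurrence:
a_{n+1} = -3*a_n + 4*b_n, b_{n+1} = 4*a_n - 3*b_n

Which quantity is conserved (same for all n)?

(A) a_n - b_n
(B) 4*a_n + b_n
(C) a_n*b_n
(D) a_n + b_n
D

Replace a_n by a_{n+1} = -3*a_n + 4*b_n and b_n by b_{n+1} = 4*a_n - 3*b_n in each option and simplify:
(A) a_n - b_n  ->  (-3*a_n + 4*b_n) - (4*a_n - 3*b_n) = -7*a_n + 7*b_n   [not conserved]
(B) 4*a_n + b_n  ->  4*(-3*a_n + 4*b_n) + (4*a_n - 3*b_n) = -8*a_n + 13*b_n   [not conserved]
(C) a_n*b_n  ->  (-3*a_n + 4*b_n)*(4*a_n - 3*b_n) = -12*a_n^2 + 25*a_n*b_n - 12*b_n^2   [not conserved]
(D) a_n + b_n  ->  (-3*a_n + 4*b_n) + (4*a_n - 3*b_n) = a_n + b_n   [conserved]

Only (D) a_n + b_n returns to itself after one step, so it is the conserved quantity.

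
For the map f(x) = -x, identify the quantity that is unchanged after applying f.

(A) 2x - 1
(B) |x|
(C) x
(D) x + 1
B

For f(x) = -x:
Applying f replaces x by -x. Since |-x| = |x|, the absolute value is unchanged by f, whereas x -> -x, 2x - 1 -> -2x - 1 and x + 1 -> -x + 1 all change.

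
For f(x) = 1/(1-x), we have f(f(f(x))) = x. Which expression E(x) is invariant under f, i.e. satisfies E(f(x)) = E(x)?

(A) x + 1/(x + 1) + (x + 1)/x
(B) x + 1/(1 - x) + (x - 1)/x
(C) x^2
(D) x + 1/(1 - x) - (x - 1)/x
B

Replace x by f(x) = 1/(1 - x) in each option and simplify. As a quick numerical cross-check, also compare E(3) with E(f(3)) = E(-1/2).

(A) x + 1/(x + 1) + (x + 1)/x  ->  (1/(1 - x)) + 1/((1/(1 - x)) + 1) + ((1/(1 - x)) + 1)/(1/(1 - x)) = (-x^3 + 6x^2 - 11x + 7)/(x^2 - 3x + 2); check: E(3) = 55/12 but E(-1/2) = 1/2.   [not invariant]
(B) x + 1/(1 - x) + (x - 1)/x  ->  (1/(1 - x)) + 1/(1 - (1/(1 - x))) + ((1/(1 - x)) - 1)/(1/(1 - x)), which simplifies back to x + 1/(1 - x) + (x - 1)/x; check: E(3) = 19/6, E(-1/2) = 19/6.   [invariant]
(C) x^2  ->  (1/(1 - x))^2 = (x - 1)^(-2); check: E(3) = 9 but E(-1/2) = 1/4.   [not invariant]
(D) x + 1/(1 - x) - (x - 1)/x  ->  (1/(1 - x)) + 1/(1 - (1/(1 - x))) - ((1/(1 - x)) - 1)/(1/(1 - x)) = (x^2(1 - x) - x + (x - 1)^2)/(x(x - 1)); check: E(3) = 11/6 but E(-1/2) = -17/6.   [not invariant]

Only (B) is unchanged. Indeed f(f(x)) = 1/(1 - 1/(1-x)) = (1-x)/(-x) = (x-1)/x, so E(x) = x + f(x) + f(f(x)) is the sum over the whole 3-cycle; applying f just permutes the three terms cyclically (x -> f(x) -> f(f(x)) -> x), leaving the sum unchanged.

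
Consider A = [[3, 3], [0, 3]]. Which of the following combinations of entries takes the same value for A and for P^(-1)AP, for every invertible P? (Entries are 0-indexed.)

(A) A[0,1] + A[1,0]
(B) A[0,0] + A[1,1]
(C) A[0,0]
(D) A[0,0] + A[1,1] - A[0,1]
B

A[0,0] + A[1,1] is the trace of A. By the cyclic property of the trace, tr(P^(-1)AP) = tr(APP^(-1)) = tr(A), so it is the same for every matrix similar to A.

The other combinations are not similarity invariants. For example, take P = [[1, 1], [1, 2]] (det P = 1), so P^(-1) = [[2, -1], [-1, 1]] and
B = P^(-1)AP = [[9, 12], [-3, -3]].
Evaluating each option on A and on B:
(A) A[0,1] + A[1,0]: 3 for A, 9 for B -> changes
(B) A[0,0] + A[1,1]: 6 for A, 6 for B -> unchanged
(C) A[0,0]: 3 for A, 9 for B -> changes
(D) A[0,0] + A[1,1] - A[0,1]: 3 for A, -6 for B -> changes

Only (B) A[0,0] + A[1,1] = 6 survives (and it does so for every P, not just this one), so it is the invariant.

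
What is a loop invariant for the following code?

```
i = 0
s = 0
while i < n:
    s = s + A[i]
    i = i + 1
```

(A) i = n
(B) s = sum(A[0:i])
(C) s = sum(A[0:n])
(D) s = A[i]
B

A loop invariant must hold before the first iteration and be re-established by every execution of the body.

(B) s = sum(A[0:i]): Initially i = 0 and s = 0 = sum of the empty slice A[0:0]. If s = sum(A[0:i]) holds at the top of an iteration, the body sets s to sum(A[0:i]) + A[i] = sum(A[0:i+1]) and then i to i+1, so s = sum(A[0:i]) holds again. At exit i = n, giving s = sum(A[0:n]).

The other options fail:
(A) i = n: false initially (i = 0); it is the exit condition, not an invariant.
(C) s = sum(A[0:n]): false before the loop (s = 0, not the full sum) -- it only becomes true at exit.
(D) s = A[i]: after the first iteration s = A[0] but i = 1, so s = A[i] compares s with the wrong element (and fails in general).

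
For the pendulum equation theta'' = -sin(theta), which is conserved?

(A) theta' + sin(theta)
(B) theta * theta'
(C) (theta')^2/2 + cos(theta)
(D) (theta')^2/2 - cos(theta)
D

A first integral I satisfies dI/dt = 0 along every solution. Differentiate each option and use the equation of motion:
(A) d/dt[theta' + sin(theta)] = theta'' + cos(theta) theta' = -sin(theta) + theta' cos(theta), not identically 0
(B) d/dt[theta * theta'] = (theta')^2 + theta theta'' = (theta')^2 - theta sin(theta), not identically 0
(C) d/dt[(theta')^2/2 + cos(theta)] = theta' theta'' - sin(theta) theta' = -2 theta' sin(theta), not identically 0
(D) d/dt[(theta')^2/2 - cos(theta)] = theta' theta'' + sin(theta) theta' = theta'(-sin(theta)) + theta' sin(theta) = 0

Only (D) has zero time-derivative. This is the total energy: kinetic (theta')^2/2 plus potential -cos(theta).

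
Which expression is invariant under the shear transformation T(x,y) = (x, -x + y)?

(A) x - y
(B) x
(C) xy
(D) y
B

Under the shear T(x,y) = (x, -x + y):
Substitute the transformed coordinates into each option and compare with the original:
(A) x - y  ->  (x) - (-x + y) = 2x - y   [differs from x - y: not invariant]
(B) x  ->  (x) = x   [equals x: invariant]
(C) xy  ->  (x)(-x + y) = -x^2 + xy   [differs from xy: not invariant]
(D) y  ->  (-x + y) = -x + y   [differs from y: not invariant]

Only option (B), x, is unchanged by the transformation.
A vertical shear moves points parallel to the y-axis, so the x-coordinate (and any function of x alone) is unchanged.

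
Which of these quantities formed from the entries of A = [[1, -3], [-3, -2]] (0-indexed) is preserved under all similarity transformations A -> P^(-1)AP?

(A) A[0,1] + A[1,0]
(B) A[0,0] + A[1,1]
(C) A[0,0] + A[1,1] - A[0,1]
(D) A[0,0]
B

A[0,0] + A[1,1] is the trace of A. By the cyclic property of the trace, tr(P^(-1)AP) = tr(APP^(-1)) = tr(A), so it is the same for every matrix similar to A.

The other combinations are not similarity invariants. For example, take P = [[2, 1], [1, 1]] (det P = 1), so P^(-1) = [[1, -1], [-1, 2]] and
B = P^(-1)AP = [[7, 3], [-15, -8]].
Evaluating each option on A and on B:
(A) A[0,1] + A[1,0]: -6 for A, -12 for B -> changes
(B) A[0,0] + A[1,1]: -1 for A, -1 for B -> unchanged
(C) A[0,0] + A[1,1] - A[0,1]: 2 for A, -4 for B -> changes
(D) A[0,0]: 1 for A, 7 for B -> changes

Only (B) A[0,0] + A[1,1] = -1 survives (and it does so for every P, not just this one), so it is the invariant.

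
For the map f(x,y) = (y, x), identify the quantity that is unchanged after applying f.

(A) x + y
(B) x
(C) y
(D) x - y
A

For f(x,y) = (y, x):
After applying f: x' = y, y' = x. So x' + y' = y + x = x + y.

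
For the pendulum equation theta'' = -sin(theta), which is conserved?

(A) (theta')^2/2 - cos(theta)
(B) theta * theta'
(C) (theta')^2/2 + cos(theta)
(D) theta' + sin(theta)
A

A first integral I satisfies dI/dt = 0 along every solution. Differentiate each option and use the equation of motion:
(A) d/dt[(theta')^2/2 - cos(theta)] = theta' theta'' + sin(theta) theta' = theta'(-sin(theta)) + theta' sin(theta) = 0
(B) d/dt[theta * theta'] = (theta')^2 + theta theta'' = (theta')^2 - theta sin(theta), not identically 0
(C) d/dt[(theta')^2/2 + cos(theta)] = theta' theta'' - sin(theta) theta' = -2 theta' sin(theta), not identically 0
(D) d/dt[theta' + sin(theta)] = theta'' + cos(theta) theta' = -sin(theta) + theta' cos(theta), not identically 0

Only (A) has zero time-derivative. This is the total energy: kinetic (theta')^2/2 plus potential -cos(theta).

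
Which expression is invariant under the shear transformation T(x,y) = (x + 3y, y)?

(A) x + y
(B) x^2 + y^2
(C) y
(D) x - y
C

Under the shear T(x,y) = (x + 3y, y):
Substitute the transformed coordinates into each option and compare with the original:
(A) x + y  ->  (x + 3y) + (y) = x + 4y   [differs from x + y: not invariant]
(B) x^2 + y^2  ->  (x + 3y)^2 + (y)^2 = x^2 + 6xy + 10y^2   [differs from x^2 + y^2: not invariant]
(C) y  ->  (y) = y   [equals y: invariant]
(D) x - y  ->  (x + 3y) - (y) = x + 2y   [differs from x - y: not invariant]

Only option (C), y, is unchanged by the transformation.
A horizontal shear moves points parallel to the x-axis, so the y-coordinate (and any function of y alone) is unchanged.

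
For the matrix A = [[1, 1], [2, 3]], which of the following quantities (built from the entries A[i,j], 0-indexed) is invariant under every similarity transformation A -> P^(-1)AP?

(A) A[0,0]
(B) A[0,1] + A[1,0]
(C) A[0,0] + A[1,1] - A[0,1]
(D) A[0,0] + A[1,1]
D

A[0,0] + A[1,1] is the trace of A. By the cyclic property of the trace, tr(P^(-1)AP) = tr(APP^(-1)) = tr(A), so it is the same for every matrix similar to A.

The other combinations are not similarity invariants. For example, take P = [[1, 2], [0, 1]] (det P = 1), so P^(-1) = [[1, -2], [0, 1]] and
B = P^(-1)AP = [[-3, -11], [2, 7]].
Evaluating each option on A and on B:
(A) A[0,0]: 1 for A, -3 for B -> changes
(B) A[0,1] + A[1,0]: 3 for A, -9 for B -> changes
(C) A[0,0] + A[1,1] - A[0,1]: 3 for A, 15 for B -> changes
(D) A[0,0] + A[1,1]: 4 for A, 4 for B -> unchanged

Only (D) A[0,0] + A[1,1] = 4 survives (and it does so for every P, not just this one), so it is the invariant.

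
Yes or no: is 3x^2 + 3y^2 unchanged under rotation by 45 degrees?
Yes

Applying rotation by 45 degrees: x' = x*cos(45 degrees) - y*sin(45 degrees) = sqrt(2)x/2 - sqrt(2)y/2, y' = x*sin(45 degrees) + y*cos(45 degrees) = sqrt(2)x/2 + sqrt(2)y/2

Substituting into 3x^2 + 3y^2:
3(sqrt(2)x/2 - sqrt(2)y/2)^2 + 3(sqrt(2)x/2 + sqrt(2)y/2)^2
= 3x^2 + 3y^2

This equals the original expression 3x^2 + 3y^2, so it IS invariant.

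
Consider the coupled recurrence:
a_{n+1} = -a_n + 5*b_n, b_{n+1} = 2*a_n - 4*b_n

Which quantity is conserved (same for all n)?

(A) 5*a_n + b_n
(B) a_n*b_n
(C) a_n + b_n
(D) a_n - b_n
C

Replace a_n by a_{n+1} = -a_n + 5*b_n and b_n by b_{n+1} = 2*a_n - 4*b_n in each option and simplify:
(A) 5*a_n + b_n  ->  5*(-a_n + 5*b_n) + (2*a_n - 4*b_n) = -3*a_n + 21*b_n   [not conserved]
(B) a_n*b_n  ->  (-a_n + 5*b_n)*(2*a_n - 4*b_n) = -2*a_n^2 + 14*a_n*b_n - 20*b_n^2   [not conserved]
(C) a_n + b_n  ->  (-a_n + 5*b_n) + (2*a_n - 4*b_n) = a_n + b_n   [conserved]
(D) a_n - b_n  ->  (-a_n + 5*b_n) - (2*a_n - 4*b_n) = -3*a_n + 9*b_n   [not conserved]

Only (C) a_n + b_n returns to itself after one step, so it is the conserved quantity.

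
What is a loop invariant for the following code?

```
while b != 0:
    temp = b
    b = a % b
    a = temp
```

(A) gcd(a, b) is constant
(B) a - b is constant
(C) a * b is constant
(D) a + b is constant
A

A loop invariant must hold before the first iteration and be re-established by every execution of the body.

(A) gcd(a, b) is constant: One iteration replaces (a, b) by (b, a mod b). Since a mod b = a - q*b for an integer q, any common divisor of a and b divides b and a mod b, and conversely; hence gcd(b, a mod b) = gcd(a, b). For instance (37, 5) -> (5, 2) keeps gcd = 1. At exit b = 0 and a = gcd of the original inputs.

The other options fail:
(B) a - b is constant: e.g. (a, b) = (37, 5) -> (5, 2): the difference goes from 32 to 3.
(C) a * b is constant: e.g. (a, b) = (37, 5) -> (5, 2): the product goes from 185 to 10.
(D) a + b is constant: e.g. (a, b) = (37, 5) -> (5, 2): the sum goes from 42 to 7.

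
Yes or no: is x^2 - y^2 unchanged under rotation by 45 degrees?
No

Applying rotation by 45 degrees: x' = x*cos(45 degrees) - y*sin(45 degrees) = sqrt(2)x/2 - sqrt(2)y/2, y' = x*sin(45 degrees) + y*cos(45 degrees) = sqrt(2)x/2 + sqrt(2)y/2

Substituting into x^2 - y^2:
(sqrt(2)x/2 - sqrt(2)y/2)^2 - (sqrt(2)x/2 + sqrt(2)y/2)^2
= -2xy

This differs from the original expression x^2 - y^2, so it is NOT invariant.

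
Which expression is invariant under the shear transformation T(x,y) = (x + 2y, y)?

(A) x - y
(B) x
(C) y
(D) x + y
C

Under the shear T(x,y) = (x + 2y, y):
Substitute the transformed coordinates into each option and compare with the original:
(A) x - y  ->  (x + 2y) - (y) = x + y   [differs from x - y: not invariant]
(B) x  ->  (x + 2y) = x + 2y   [differs from x: not invariant]
(C) y  ->  (y) = y   [equals y: invariant]
(D) x + y  ->  (x + 2y) + (y) = x + 3y   [differs from x + y: not invariant]

Only option (C), y, is unchanged by the transformation.
A horizontal shear moves points parallel to the x-axis, so the y-coordinate (and any function of y alone) is unchanged.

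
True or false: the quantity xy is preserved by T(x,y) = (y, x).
True

Substitute T(x,y) = (y, x) into the expression and compare with the original.

Original: xy
After applying T: (y)(x) = xy

This is identical to the original xy, so the expression is invariant.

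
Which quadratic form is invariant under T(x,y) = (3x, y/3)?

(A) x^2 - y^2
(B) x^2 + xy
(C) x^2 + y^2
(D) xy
D

T multiplies x by 3 and divides y by 3.
Substitute the transformed coordinates into each option and compare with the original:
(A) x^2 - y^2  ->  (3x)^2 - (y/3)^2 = 9x^2 - y^2/9   [differs from x^2 - y^2: not invariant]
(B) x^2 + xy  ->  (3x)^2 + (3x)(y/3) = 9x^2 + xy   [differs from x^2 + xy: not invariant]
(C) x^2 + y^2  ->  (3x)^2 + (y/3)^2 = 9x^2 + y^2/9   [differs from x^2 + y^2: not invariant]
(D) xy  ->  (3x)(y/3) = xy   [equals xy: invariant]

Only option (D), xy, is unchanged by the transformation.
The factors 3 and 1/3 cancel only in the pure product xy.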